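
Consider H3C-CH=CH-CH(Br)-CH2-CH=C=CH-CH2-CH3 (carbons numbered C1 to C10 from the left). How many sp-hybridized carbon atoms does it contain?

C1: sp3
C2: sp2
C3: sp2
C4: sp3
C5: sp3
C6: sp2
C7: sp ✓
C8: sp2
C9: sp3
C10: sp3
C7 → 1 sp carbon.

1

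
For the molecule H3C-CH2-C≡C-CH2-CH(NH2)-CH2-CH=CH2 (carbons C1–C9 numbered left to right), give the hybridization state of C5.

sp^3

C5: 4 σ bonds; 4 regions of electron density → sp3.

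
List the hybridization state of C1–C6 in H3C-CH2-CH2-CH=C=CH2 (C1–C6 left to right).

C1 — 4 σ bonds. Steric number 4, so sp3.
C2 (4 σ bonds) has steric number 4: sp3.
C3 (4 σ bonds) has steric number 4: sp3.
C4 — 3 σ bonds, plus one π bond. Steric number 3, so sp2.
C5: 2 σ bonds, plus two π bonds; 2 regions of electron density → sp.
C6 is sp2: 3 σ bonds, plus one π bond, 3 electron-density regions.

C1 sp3, C2 sp3, C3 sp3, C4 sp2, C5 sp, C6 sp2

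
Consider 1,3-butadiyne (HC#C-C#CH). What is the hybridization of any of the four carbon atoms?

sp

Every carbon is part of a C≡C triple bond: two σ regions → sp.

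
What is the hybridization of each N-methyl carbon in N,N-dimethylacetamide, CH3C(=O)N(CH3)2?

sp³

Each N-methyl carbon (4 σ bonds) has steric number 4: sp3.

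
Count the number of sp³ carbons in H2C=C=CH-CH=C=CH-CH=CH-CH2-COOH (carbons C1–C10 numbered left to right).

C1: sp2
C2: sp
C3: sp2
C4: sp2
C5: sp
C6: sp2
C7: sp2
C8: sp2
C9: sp3 ✓
C10: sp2
C9 → 1 sp3 carbon.

1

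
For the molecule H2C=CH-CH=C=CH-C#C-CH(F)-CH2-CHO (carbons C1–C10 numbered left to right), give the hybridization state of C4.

sp

C4 carries 2 σ bonds, plus two π bonds, giving a steric number of 2, so it is sp.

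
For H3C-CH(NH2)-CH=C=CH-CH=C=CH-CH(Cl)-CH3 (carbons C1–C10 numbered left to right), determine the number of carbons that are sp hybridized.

C1: sp3
C2: sp3
C3: sp2
C4: sp ✓
C5: sp2
C6: sp2
C7: sp ✓
C8: sp2
C9: sp3
C10: sp3
C4, C7 → 2 sp carbons.

2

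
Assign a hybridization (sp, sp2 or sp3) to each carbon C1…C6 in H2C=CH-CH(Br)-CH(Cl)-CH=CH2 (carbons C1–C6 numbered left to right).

C1 (3 σ bonds, plus one π bond) has steric number 3: sp2.
C2: 3 σ bonds, plus one π bond — 3 electron domains, sp2.
C3: 4 σ bonds — 4 electron domains, sp3.
C4 carries 4 σ bonds, giving a steric number of 4, so it is sp3.
C5 — 3 σ bonds, plus one π bond. Steric number 3, so sp2.
C6 carries 3 σ bonds, plus one π bond, giving a steric number of 3, so it is sp2.

C1 sp2, C2 sp2, C3 sp3, C4 sp3, C5 sp2, C6 sp2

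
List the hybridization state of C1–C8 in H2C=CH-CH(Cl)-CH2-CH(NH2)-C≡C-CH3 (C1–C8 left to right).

C1 sp2, C2 sp2, C3 sp3, C4 sp3, C5 sp3, C6 sp, C7 sp, C8 sp3

C1 — 3 σ bonds, plus one π bond. Steric number 3, so sp2.
C2 — 3 σ bonds, plus one π bond. Steric number 3, so sp2.
C3 has 4 σ bonds: steric number 4 → sp3.
C4 carries 4 σ bonds, giving a steric number of 4, so it is sp3.
C5 is sp3: 4 σ bonds, 4 electron-density regions.
C6 (2 σ bonds, plus two π bonds) has steric number 2: sp.
C7: 2 σ bonds, plus two π bonds — 2 electron domains, sp.
C8: 4 σ bonds; 4 regions of electron density → sp3.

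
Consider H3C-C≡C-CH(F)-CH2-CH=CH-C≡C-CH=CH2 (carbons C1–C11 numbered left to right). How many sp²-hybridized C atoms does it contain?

4

C1: sp3
C2: sp
C3: sp
C4: sp3
C5: sp3
C6: sp2 ✓
C7: sp2 ✓
C8: sp
C9: sp
C10: sp2 ✓
C11: sp2 ✓
C6, C7, C10, C11 → 4 sp2 carbons.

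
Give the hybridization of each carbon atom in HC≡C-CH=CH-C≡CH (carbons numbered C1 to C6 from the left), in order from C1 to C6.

C1 (2 σ bonds, plus two π bonds) has steric number 2: sp.
C2 (2 σ bonds, plus two π bonds) has steric number 2: sp.
C3 has 3 σ bonds, plus one π bond: steric number 3 → sp2.
C4 has 3 σ bonds, plus one π bond: steric number 3 → sp2.
C5 (2 σ bonds, plus two π bonds) has steric number 2: sp.
C6 (2 σ bonds, plus two π bonds) has steric number 2: sp.

C1 sp, C2 sp, C3 sp2, C4 sp2, C5 sp, C6 sp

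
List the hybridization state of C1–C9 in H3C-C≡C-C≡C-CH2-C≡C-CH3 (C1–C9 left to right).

C1 carries 4 σ bonds, giving a steric number of 4, so it is sp3.
C2 — 2 σ bonds, plus two π bonds. Steric number 2, so sp.
C3: 2 σ bonds, plus two π bonds — 2 electron domains, sp.
C4 carries 2 σ bonds, plus two π bonds, giving a steric number of 2, so it is sp.
C5 (2 σ bonds, plus two π bonds) has steric number 2: sp.
C6 has 4 σ bonds: steric number 4 → sp3.
C7 — 2 σ bonds, plus two π bonds. Steric number 2, so sp.
C8 is sp: 2 σ bonds, plus two π bonds, 2 electron-density regions.
C9 (4 σ bonds) has steric number 4: sp3.

C1 sp3, C2 sp, C3 sp, C4 sp, C5 sp, C6 sp3, C7 sp, C8 sp, C9 sp3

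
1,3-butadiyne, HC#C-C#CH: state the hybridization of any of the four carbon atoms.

Every carbon is part of a C≡C triple bond: two σ regions → sp.

sp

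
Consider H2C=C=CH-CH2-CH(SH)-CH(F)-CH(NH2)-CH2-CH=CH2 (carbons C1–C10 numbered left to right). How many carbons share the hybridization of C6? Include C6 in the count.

C6 is sp3 (only σ bonds).
C1: sp2
C2: sp
C3: sp2
C4: sp3 ✓
C5: sp3 ✓
C6: sp3 ✓
C7: sp3 ✓
C8: sp3 ✓
C9: sp2
C10: sp2
5 carbons are sp3.

5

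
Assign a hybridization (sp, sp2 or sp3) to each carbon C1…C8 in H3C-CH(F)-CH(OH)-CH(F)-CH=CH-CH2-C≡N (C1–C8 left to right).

C1 (4 σ bonds) has steric number 4: sp3.
C2 has 4 σ bonds: steric number 4 → sp3.
C3 (4 σ bonds) has steric number 4: sp3.
C4 carries 4 σ bonds, giving a steric number of 4, so it is sp3.
C5: 3 σ bonds, plus one π bond — 3 electron domains, sp2.
C6 carries 3 σ bonds, plus one π bond, giving a steric number of 3, so it is sp2.
C7 has 4 σ bonds: steric number 4 → sp3.
C8 is sp: 2 σ bonds, plus two π bonds, 2 electron-density regions.

C1 sp3, C2 sp3, C3 sp3, C4 sp3, C5 sp2, C6 sp2, C7 sp3, C8 sp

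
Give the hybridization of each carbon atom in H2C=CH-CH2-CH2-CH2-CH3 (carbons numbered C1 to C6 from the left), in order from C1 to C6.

C1 (3 σ bonds, plus one π bond) has steric number 3: sp2.
C2 carries 3 σ bonds, plus one π bond, giving a steric number of 3, so it is sp2.
C3: 4 σ bonds; 4 regions of electron density → sp3.
C4 carries 4 σ bonds, giving a steric number of 4, so it is sp3.
C5 (4 σ bonds) has steric number 4: sp3.
C6 (4 σ bonds) has steric number 4: sp3.

C1 sp2, C2 sp2, C3 sp3, C4 sp3, C5 sp3, C6 sp3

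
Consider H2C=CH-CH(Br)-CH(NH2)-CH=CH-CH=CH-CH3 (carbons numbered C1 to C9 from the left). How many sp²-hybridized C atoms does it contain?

C1: sp2 ✓
C2: sp2 ✓
C3: sp3
C4: sp3
C5: sp2 ✓
C6: sp2 ✓
C7: sp2 ✓
C8: sp2 ✓
C9: sp3
C1, C2, C5, C6, C7, C8 → 6 sp2 carbons.

6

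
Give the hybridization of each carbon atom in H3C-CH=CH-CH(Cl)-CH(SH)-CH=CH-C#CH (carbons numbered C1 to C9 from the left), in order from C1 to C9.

C1: 4 σ bonds; 4 regions of electron density → sp3.
C2 (3 σ bonds, plus one π bond) has steric number 3: sp2.
C3 — 3 σ bonds, plus one π bond. Steric number 3, so sp2.
C4 has 4 σ bonds: steric number 4 → sp3.
C5 (4 σ bonds) has steric number 4: sp3.
C6 has 3 σ bonds, plus one π bond: steric number 3 → sp2.
C7 carries 3 σ bonds, plus one π bond, giving a steric number of 3, so it is sp2.
C8 has 2 σ bonds, plus two π bonds: steric number 2 → sp.
C9: 2 σ bonds, plus two π bonds; 2 regions of electron density → sp.

C1 sp3, C2 sp2, C3 sp2, C4 sp3, C5 sp3, C6 sp2, C7 sp2, C8 sp, C9 sp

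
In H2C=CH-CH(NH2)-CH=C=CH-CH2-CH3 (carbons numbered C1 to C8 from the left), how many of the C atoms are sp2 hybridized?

C1: sp2 ✓
C2: sp2 ✓
C3: sp3
C4: sp2 ✓
C5: sp
C6: sp2 ✓
C7: sp3
C8: sp3
C1, C2, C4, C6 → 4 sp2 carbons.

4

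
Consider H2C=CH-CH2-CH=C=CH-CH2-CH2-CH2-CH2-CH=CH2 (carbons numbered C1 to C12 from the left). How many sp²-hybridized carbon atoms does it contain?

C1: sp2 ✓
C2: sp2 ✓
C3: sp3
C4: sp2 ✓
C5: sp
C6: sp2 ✓
C7: sp3
C8: sp3
C9: sp3
C10: sp3
C11: sp2 ✓
C12: sp2 ✓
C1, C2, C4, C6, C11, C12 → 6 sp2 carbons.

6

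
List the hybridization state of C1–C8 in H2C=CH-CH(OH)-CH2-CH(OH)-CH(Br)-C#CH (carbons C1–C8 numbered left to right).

C1: 3 σ bonds, plus one π bond — 3 electron domains, sp2.
C2: 3 σ bonds, plus one π bond — 3 electron domains, sp2.
C3 is sp3: 4 σ bonds, 4 electron-density regions.
C4 (4 σ bonds) has steric number 4: sp3.
C5 has 4 σ bonds: steric number 4 → sp3.
C6: 4 σ bonds; 4 regions of electron density → sp3.
C7: 2 σ bonds, plus two π bonds; 2 regions of electron density → sp.
C8 — 2 σ bonds, plus two π bonds. Steric number 2, so sp.

C1 sp2, C2 sp2, C3 sp3, C4 sp3, C5 sp3, C6 sp3, C7 sp, C8 sp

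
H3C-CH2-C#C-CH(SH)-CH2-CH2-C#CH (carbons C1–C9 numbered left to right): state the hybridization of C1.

C1 carries 4 σ bonds, giving a steric number of 4, so it is sp3.

sp³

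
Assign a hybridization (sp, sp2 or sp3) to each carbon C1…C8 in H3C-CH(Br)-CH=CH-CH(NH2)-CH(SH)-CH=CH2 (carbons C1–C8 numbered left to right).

C1 sp3, C2 sp3, C3 sp2, C4 sp2, C5 sp3, C6 sp3, C7 sp2, C8 sp2

C1 has 4 σ bonds: steric number 4 → sp3.
C2 has 4 σ bonds: steric number 4 → sp3.
C3 carries 3 σ bonds, plus one π bond, giving a steric number of 3, so it is sp2.
C4 is sp2: 3 σ bonds, plus one π bond, 3 electron-density regions.
C5 is sp3: 4 σ bonds, 4 electron-density regions.
C6 — 4 σ bonds. Steric number 4, so sp3.
C7 has 3 σ bonds, plus one π bond: steric number 3 → sp2.
C8 — 3 σ bonds, plus one π bond. Steric number 3, so sp2.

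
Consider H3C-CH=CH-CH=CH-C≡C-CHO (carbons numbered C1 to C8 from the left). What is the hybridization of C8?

C8: 3 σ bonds, plus one π bond; 3 regions of electron density → sp2.

sp²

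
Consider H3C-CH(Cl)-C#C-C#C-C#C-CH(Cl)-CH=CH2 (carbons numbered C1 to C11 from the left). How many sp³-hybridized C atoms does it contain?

3

C1: sp3 ✓
C2: sp3 ✓
C3: sp
C4: sp
C5: sp
C6: sp
C7: sp
C8: sp
C9: sp3 ✓
C10: sp2
C11: sp2
C1, C2, C9 → 3 sp3 carbons.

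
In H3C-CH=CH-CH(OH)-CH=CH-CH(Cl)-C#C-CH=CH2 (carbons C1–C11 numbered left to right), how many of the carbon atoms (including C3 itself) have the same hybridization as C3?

C3 is sp2 (one π bond).
C1: sp3
C2: sp2 ✓
C3: sp2 ✓
C4: sp3
C5: sp2 ✓
C6: sp2 ✓
C7: sp3
C8: sp
C9: sp
C10: sp2 ✓
C11: sp2 ✓
6 carbons are sp2.

6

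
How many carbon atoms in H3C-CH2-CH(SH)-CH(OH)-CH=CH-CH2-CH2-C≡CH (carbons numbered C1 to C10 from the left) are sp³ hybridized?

6

C1: sp3 ✓
C2: sp3 ✓
C3: sp3 ✓
C4: sp3 ✓
C5: sp2
C6: sp2
C7: sp3 ✓
C8: sp3 ✓
C9: sp
C10: sp
C1, C2, C3, C4, C7, C8 → 6 sp3 carbons.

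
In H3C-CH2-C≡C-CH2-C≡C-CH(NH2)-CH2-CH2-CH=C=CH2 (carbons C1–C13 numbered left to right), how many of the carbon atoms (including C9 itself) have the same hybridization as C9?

6

C9 is sp3 (only σ bonds).
C1: sp3 ✓
C2: sp3 ✓
C3: sp
C4: sp
C5: sp3 ✓
C6: sp
C7: sp
C8: sp3 ✓
C9: sp3 ✓
C10: sp3 ✓
C11: sp2
C12: sp
C13: sp2
6 carbons are sp3.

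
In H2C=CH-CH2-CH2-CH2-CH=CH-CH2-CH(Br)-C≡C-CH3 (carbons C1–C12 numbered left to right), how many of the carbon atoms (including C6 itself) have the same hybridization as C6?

C6 is sp2 (one π bond).
C1: sp2 ✓
C2: sp2 ✓
C3: sp3
C4: sp3
C5: sp3
C6: sp2 ✓
C7: sp2 ✓
C8: sp3
C9: sp3
C10: sp
C11: sp
C12: sp3
4 carbons are sp2.

4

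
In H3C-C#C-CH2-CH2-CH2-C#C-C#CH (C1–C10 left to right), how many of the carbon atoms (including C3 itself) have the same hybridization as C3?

C3 is sp (two π bonds).
C1: sp3
C2: sp ✓
C3: sp ✓
C4: sp3
C5: sp3
C6: sp3
C7: sp ✓
C8: sp ✓
C9: sp ✓
C10: sp ✓
6 carbons are sp.

6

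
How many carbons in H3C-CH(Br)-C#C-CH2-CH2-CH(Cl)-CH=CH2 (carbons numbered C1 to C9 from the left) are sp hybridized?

2

C1: sp3
C2: sp3
C3: sp ✓
C4: sp ✓
C5: sp3
C6: sp3
C7: sp3
C8: sp2
C9: sp2
C3, C4 → 2 sp carbons.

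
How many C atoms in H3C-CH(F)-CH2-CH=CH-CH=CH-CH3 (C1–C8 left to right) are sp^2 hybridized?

4

C1: sp3
C2: sp3
C3: sp3
C4: sp2 ✓
C5: sp2 ✓
C6: sp2 ✓
C7: sp2 ✓
C8: sp3
C4, C5, C6, C7 → 4 sp2 carbons.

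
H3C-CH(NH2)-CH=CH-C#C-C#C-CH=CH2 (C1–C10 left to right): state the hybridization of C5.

C5: 2 σ bonds, plus two π bonds; 2 regions of electron density → sp.

sp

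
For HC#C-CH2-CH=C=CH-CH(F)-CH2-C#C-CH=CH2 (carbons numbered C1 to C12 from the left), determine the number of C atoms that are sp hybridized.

C1: sp ✓
C2: sp ✓
C3: sp3
C4: sp2
C5: sp ✓
C6: sp2
C7: sp3
C8: sp3
C9: sp ✓
C10: sp ✓
C11: sp2
C12: sp2
C1, C2, C5, C9, C10 → 5 sp carbons.

5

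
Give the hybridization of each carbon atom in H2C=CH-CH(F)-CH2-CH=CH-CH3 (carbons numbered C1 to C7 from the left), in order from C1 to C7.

C1 sp2, C2 sp2, C3 sp3, C4 sp3, C5 sp2, C6 sp2, C7 sp3

C1 — 3 σ bonds, plus one π bond. Steric number 3, so sp2.
C2 is sp2: 3 σ bonds, plus one π bond, 3 electron-density regions.
C3 (4 σ bonds) has steric number 4: sp3.
C4: 4 σ bonds; 4 regions of electron density → sp3.
C5 — 3 σ bonds, plus one π bond. Steric number 3, so sp2.
C6 (3 σ bonds, plus one π bond) has steric number 3: sp2.
C7 has 4 σ bonds: steric number 4 → sp3.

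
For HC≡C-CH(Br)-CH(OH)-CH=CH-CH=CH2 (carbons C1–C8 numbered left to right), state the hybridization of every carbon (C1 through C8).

C1 sp, C2 sp, C3 sp3, C4 sp3, C5 sp2, C6 sp2, C7 sp2, C8 sp2

C1 — 2 σ bonds, plus two π bonds. Steric number 2, so sp.
C2 is sp: 2 σ bonds, plus two π bonds, 2 electron-density regions.
C3 is sp3: 4 σ bonds, 4 electron-density regions.
C4: 4 σ bonds — 4 electron domains, sp3.
C5 carries 3 σ bonds, plus one π bond, giving a steric number of 3, so it is sp2.
C6 has 3 σ bonds, plus one π bond: steric number 3 → sp2.
C7 has 3 σ bonds, plus one π bond: steric number 3 → sp2.
C8 (3 σ bonds, plus one π bond) has steric number 3: sp2.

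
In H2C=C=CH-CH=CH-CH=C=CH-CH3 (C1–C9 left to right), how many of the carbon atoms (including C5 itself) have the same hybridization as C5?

6

C5 is sp2 (one π bond).
C1: sp2 ✓
C2: sp
C3: sp2 ✓
C4: sp2 ✓
C5: sp2 ✓
C6: sp2 ✓
C7: sp
C8: sp2 ✓
C9: sp3
6 carbons are sp2.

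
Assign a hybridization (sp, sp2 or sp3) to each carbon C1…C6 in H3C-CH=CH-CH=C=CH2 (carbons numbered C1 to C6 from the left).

C1 is sp3: 4 σ bonds, 4 electron-density regions.
C2 carries 3 σ bonds, plus one π bond, giving a steric number of 3, so it is sp2.
C3 is sp2: 3 σ bonds, plus one π bond, 3 electron-density regions.
C4: 3 σ bonds, plus one π bond — 3 electron domains, sp2.
C5 carries 2 σ bonds, plus two π bonds, giving a steric number of 2, so it is sp.
C6 carries 3 σ bonds, plus one π bond, giving a steric number of 3, so it is sp2.

C1 sp3, C2 sp2, C3 sp2, C4 sp2, C5 sp, C6 sp2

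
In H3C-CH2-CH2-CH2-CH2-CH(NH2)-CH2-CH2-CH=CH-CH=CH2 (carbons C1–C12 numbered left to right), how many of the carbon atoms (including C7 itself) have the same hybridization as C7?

C7 is sp3 (only σ bonds).
C1: sp3 ✓
C2: sp3 ✓
C3: sp3 ✓
C4: sp3 ✓
C5: sp3 ✓
C6: sp3 ✓
C7: sp3 ✓
C8: sp3 ✓
C9: sp2
C10: sp2
C11: sp2
C12: sp2
8 carbons are sp3.

8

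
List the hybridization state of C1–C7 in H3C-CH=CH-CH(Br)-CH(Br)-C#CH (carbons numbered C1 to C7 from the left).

C1 sp3, C2 sp2, C3 sp2, C4 sp3, C5 sp3, C6 sp, C7 sp

C1: 4 σ bonds; 4 regions of electron density → sp3.
C2 — 3 σ bonds, plus one π bond. Steric number 3, so sp2.
C3 has 3 σ bonds, plus one π bond: steric number 3 → sp2.
C4 (4 σ bonds) has steric number 4: sp3.
C5 — 4 σ bonds. Steric number 4, so sp3.
C6 is sp: 2 σ bonds, plus two π bonds, 2 electron-density regions.
C7 has 2 σ bonds, plus two π bonds: steric number 2 → sp.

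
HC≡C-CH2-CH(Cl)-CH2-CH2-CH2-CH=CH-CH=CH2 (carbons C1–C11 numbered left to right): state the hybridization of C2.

C2 (2 σ bonds, plus two π bonds) has steric number 2: sp.

sp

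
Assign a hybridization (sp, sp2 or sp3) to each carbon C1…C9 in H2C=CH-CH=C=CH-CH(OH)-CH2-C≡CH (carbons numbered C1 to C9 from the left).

C1 has 3 σ bonds, plus one π bond: steric number 3 → sp2.
C2 (3 σ bonds, plus one π bond) has steric number 3: sp2.
C3: 3 σ bonds, plus one π bond — 3 electron domains, sp2.
C4: 2 σ bonds, plus two π bonds — 2 electron domains, sp.
C5: 3 σ bonds, plus one π bond; 3 regions of electron density → sp2.
C6 has 4 σ bonds: steric number 4 → sp3.
C7 (4 σ bonds) has steric number 4: sp3.
C8: 2 σ bonds, plus two π bonds; 2 regions of electron density → sp.
C9 has 2 σ bonds, plus two π bonds: steric number 2 → sp.

C1 sp2, C2 sp2, C3 sp2, C4 sp, C5 sp2, C6 sp3, C7 sp3, C8 sp, C9 sp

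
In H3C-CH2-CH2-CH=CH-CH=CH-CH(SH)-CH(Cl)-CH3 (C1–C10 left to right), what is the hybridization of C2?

sp³

C2 has 4 σ bonds: steric number 4 → sp3.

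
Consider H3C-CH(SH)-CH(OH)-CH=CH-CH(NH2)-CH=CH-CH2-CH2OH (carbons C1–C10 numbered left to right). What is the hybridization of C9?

C9: 4 σ bonds; 4 regions of electron density → sp3.

sp3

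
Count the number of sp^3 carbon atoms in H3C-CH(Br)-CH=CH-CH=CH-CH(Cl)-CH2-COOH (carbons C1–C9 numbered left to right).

4

C1: sp3 ✓
C2: sp3 ✓
C3: sp2
C4: sp2
C5: sp2
C6: sp2
C7: sp3 ✓
C8: sp3 ✓
C9: sp2
C1, C2, C7, C8 → 4 sp3 carbons.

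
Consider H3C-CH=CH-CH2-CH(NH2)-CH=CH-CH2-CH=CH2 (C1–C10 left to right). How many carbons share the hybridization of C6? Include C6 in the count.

6

C6 is sp2 (one π bond).
C1: sp3
C2: sp2 ✓
C3: sp2 ✓
C4: sp3
C5: sp3
C6: sp2 ✓
C7: sp2 ✓
C8: sp3
C9: sp2 ✓
C10: sp2 ✓
6 carbons are sp2.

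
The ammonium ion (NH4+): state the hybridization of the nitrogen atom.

Four σ bonds, no lone pair → sp3, tetrahedral.

sp^3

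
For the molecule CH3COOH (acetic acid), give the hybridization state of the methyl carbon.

sp³

The methyl carbon is sp3: 4 σ bonds, 4 electron-density regions.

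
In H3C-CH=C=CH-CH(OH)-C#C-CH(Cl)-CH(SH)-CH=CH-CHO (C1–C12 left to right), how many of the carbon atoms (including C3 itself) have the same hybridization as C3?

C3 is sp (two π bonds).
C1: sp3
C2: sp2
C3: sp ✓
C4: sp2
C5: sp3
C6: sp ✓
C7: sp ✓
C8: sp3
C9: sp3
C10: sp2
C11: sp2
C12: sp2
3 carbons are sp.

3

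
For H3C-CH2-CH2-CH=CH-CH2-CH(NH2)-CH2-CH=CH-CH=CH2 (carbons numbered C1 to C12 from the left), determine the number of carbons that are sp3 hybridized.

C1: sp3 ✓
C2: sp3 ✓
C3: sp3 ✓
C4: sp2
C5: sp2
C6: sp3 ✓
C7: sp3 ✓
C8: sp3 ✓
C9: sp2
C10: sp2
C11: sp2
C12: sp2
C1, C2, C3, C6, C7, C8 → 6 sp3 carbons.

6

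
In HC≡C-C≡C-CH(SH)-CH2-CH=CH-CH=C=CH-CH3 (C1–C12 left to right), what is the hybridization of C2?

C2: 2 σ bonds, plus two π bonds; 2 regions of electron density → sp.

sp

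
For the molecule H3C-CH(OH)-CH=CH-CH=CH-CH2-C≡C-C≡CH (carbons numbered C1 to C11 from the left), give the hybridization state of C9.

sp

C9 is sp: 2 σ bonds, plus two π bonds, 2 electron-density regions.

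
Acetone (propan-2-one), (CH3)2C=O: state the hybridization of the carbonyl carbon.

The carbonyl carbon: 3 σ bonds, plus one π bond — 3 electron domains, sp2.

sp²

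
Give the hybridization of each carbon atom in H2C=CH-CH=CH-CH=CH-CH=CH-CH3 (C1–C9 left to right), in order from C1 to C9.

C1 sp2, C2 sp2, C3 sp2, C4 sp2, C5 sp2, C6 sp2, C7 sp2, C8 sp2, C9 sp3

C1 (3 σ bonds, plus one π bond) has steric number 3: sp2.
C2 (3 σ bonds, plus one π bond) has steric number 3: sp2.
C3 carries 3 σ bonds, plus one π bond, giving a steric number of 3, so it is sp2.
C4: 3 σ bonds, plus one π bond; 3 regions of electron density → sp2.
C5 — 3 σ bonds, plus one π bond. Steric number 3, so sp2.
C6: 3 σ bonds, plus one π bond; 3 regions of electron density → sp2.
C7 has 3 σ bonds, plus one π bond: steric number 3 → sp2.
C8 is sp2: 3 σ bonds, plus one π bond, 3 electron-density regions.
C9 is sp3: 4 σ bonds, 4 electron-density regions.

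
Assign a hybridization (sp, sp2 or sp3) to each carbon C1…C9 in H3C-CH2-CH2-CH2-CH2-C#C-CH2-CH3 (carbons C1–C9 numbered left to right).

C1 (4 σ bonds) has steric number 4: sp3.
C2 has 4 σ bonds: steric number 4 → sp3.
C3 has 4 σ bonds: steric number 4 → sp3.
C4 is sp3: 4 σ bonds, 4 electron-density regions.
C5: 4 σ bonds; 4 regions of electron density → sp3.
C6 — 2 σ bonds, plus two π bonds. Steric number 2, so sp.
C7: 2 σ bonds, plus two π bonds; 2 regions of electron density → sp.
C8 is sp3: 4 σ bonds, 4 electron-density regions.
C9: 4 σ bonds; 4 regions of electron density → sp3.

C1 sp3, C2 sp3, C3 sp3, C4 sp3, C5 sp3, C6 sp, C7 sp, C8 sp3, C9 sp3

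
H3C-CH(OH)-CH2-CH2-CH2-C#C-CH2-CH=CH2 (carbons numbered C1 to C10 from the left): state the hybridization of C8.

C8 is sp3: 4 σ bonds, 4 electron-density regions.

sp³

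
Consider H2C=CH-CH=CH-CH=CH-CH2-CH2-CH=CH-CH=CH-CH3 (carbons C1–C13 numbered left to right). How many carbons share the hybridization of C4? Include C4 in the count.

C4 is sp2 (one π bond).
C1: sp2 ✓
C2: sp2 ✓
C3: sp2 ✓
C4: sp2 ✓
C5: sp2 ✓
C6: sp2 ✓
C7: sp3
C8: sp3
C9: sp2 ✓
C10: sp2 ✓
C11: sp2 ✓
C12: sp2 ✓
C13: sp3
10 carbons are sp2.

10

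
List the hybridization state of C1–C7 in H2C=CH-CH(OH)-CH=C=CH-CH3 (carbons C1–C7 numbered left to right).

C1 sp2, C2 sp2, C3 sp3, C4 sp2, C5 sp, C6 sp2, C7 sp3

C1: 3 σ bonds, plus one π bond; 3 regions of electron density → sp2.
C2 — 3 σ bonds, plus one π bond. Steric number 3, so sp2.
C3 is sp3: 4 σ bonds, 4 electron-density regions.
C4 — 3 σ bonds, plus one π bond. Steric number 3, so sp2.
C5 carries 2 σ bonds, plus two π bonds, giving a steric number of 2, so it is sp.
C6 carries 3 σ bonds, plus one π bond, giving a steric number of 3, so it is sp2.
C7: 4 σ bonds — 4 electron domains, sp3.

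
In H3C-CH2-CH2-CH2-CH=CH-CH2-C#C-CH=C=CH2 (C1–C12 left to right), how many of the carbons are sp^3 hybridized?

5

C1: sp3 ✓
C2: sp3 ✓
C3: sp3 ✓
C4: sp3 ✓
C5: sp2
C6: sp2
C7: sp3 ✓
C8: sp
C9: sp
C10: sp2
C11: sp
C12: sp2
C1, C2, C3, C4, C7 → 5 sp3 carbons.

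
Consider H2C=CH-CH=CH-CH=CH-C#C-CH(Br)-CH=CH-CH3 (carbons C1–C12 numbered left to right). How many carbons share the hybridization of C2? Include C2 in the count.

C2 is sp2 (one π bond).
C1: sp2 ✓
C2: sp2 ✓
C3: sp2 ✓
C4: sp2 ✓
C5: sp2 ✓
C6: sp2 ✓
C7: sp
C8: sp
C9: sp3
C10: sp2 ✓
C11: sp2 ✓
C12: sp3
8 carbons are sp2.

8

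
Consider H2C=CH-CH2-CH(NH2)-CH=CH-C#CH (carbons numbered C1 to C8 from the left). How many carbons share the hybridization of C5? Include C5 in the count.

4

C5 is sp2 (one π bond).
C1: sp2 ✓
C2: sp2 ✓
C3: sp3
C4: sp3
C5: sp2 ✓
C6: sp2 ✓
C7: sp
C8: sp
4 carbons are sp2.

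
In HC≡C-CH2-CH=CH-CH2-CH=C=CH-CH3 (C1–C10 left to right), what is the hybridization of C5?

C5: 3 σ bonds, plus one π bond — 3 electron domains, sp2.

sp^2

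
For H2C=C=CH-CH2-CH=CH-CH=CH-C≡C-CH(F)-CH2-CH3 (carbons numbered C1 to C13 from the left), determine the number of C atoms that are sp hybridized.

3

C1: sp2
C2: sp ✓
C3: sp2
C4: sp3
C5: sp2
C6: sp2
C7: sp2
C8: sp2
C9: sp ✓
C10: sp ✓
C11: sp3
C12: sp3
C13: sp3
C2, C9, C10 → 3 sp carbons.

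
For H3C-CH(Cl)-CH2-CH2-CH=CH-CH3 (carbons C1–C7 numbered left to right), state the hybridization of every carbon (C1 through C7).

C1 sp3, C2 sp3, C3 sp3, C4 sp3, C5 sp2, C6 sp2, C7 sp3

C1 is sp3: 4 σ bonds, 4 electron-density regions.
C2 has 4 σ bonds: steric number 4 → sp3.
C3: 4 σ bonds — 4 electron domains, sp3.
C4 — 4 σ bonds. Steric number 4, so sp3.
C5 carries 3 σ bonds, plus one π bond, giving a steric number of 3, so it is sp2.
C6 has 3 σ bonds, plus one π bond: steric number 3 → sp2.
C7: 4 σ bonds; 4 regions of electron density → sp3.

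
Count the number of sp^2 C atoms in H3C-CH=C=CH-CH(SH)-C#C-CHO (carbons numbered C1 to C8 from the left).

C1: sp3
C2: sp2 ✓
C3: sp
C4: sp2 ✓
C5: sp3
C6: sp
C7: sp
C8: sp2 ✓
C2, C4, C8 → 3 sp2 carbons.

3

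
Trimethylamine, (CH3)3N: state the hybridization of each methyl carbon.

Each methyl carbon: 4 σ bonds; 4 regions of electron density → sp3.

sp3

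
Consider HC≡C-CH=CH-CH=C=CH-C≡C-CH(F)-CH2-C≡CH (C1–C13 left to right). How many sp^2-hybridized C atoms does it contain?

4

C1: sp
C2: sp
C3: sp2 ✓
C4: sp2 ✓
C5: sp2 ✓
C6: sp
C7: sp2 ✓
C8: sp
C9: sp
C10: sp3
C11: sp3
C12: sp
C13: sp
C3, C4, C5, C7 → 4 sp2 carbons.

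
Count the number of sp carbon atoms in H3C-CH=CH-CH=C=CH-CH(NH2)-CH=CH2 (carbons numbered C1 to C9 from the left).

C1: sp3
C2: sp2
C3: sp2
C4: sp2
C5: sp ✓
C6: sp2
C7: sp3
C8: sp2
C9: sp2
C5 → 1 sp carbon.

1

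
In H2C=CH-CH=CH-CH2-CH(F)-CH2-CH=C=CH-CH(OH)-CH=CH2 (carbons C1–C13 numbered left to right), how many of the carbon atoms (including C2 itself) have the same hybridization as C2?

C2 is sp2 (one π bond).
C1: sp2 ✓
C2: sp2 ✓
C3: sp2 ✓
C4: sp2 ✓
C5: sp3
C6: sp3
C7: sp3
C8: sp2 ✓
C9: sp
C10: sp2 ✓
C11: sp3
C12: sp2 ✓
C13: sp2 ✓
8 carbons are sp2.

8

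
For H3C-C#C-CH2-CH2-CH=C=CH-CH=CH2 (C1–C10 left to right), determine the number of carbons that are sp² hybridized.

C1: sp3
C2: sp
C3: sp
C4: sp3
C5: sp3
C6: sp2 ✓
C7: sp
C8: sp2 ✓
C9: sp2 ✓
C10: sp2 ✓
C6, C8, C9, C10 → 4 sp2 carbons.

4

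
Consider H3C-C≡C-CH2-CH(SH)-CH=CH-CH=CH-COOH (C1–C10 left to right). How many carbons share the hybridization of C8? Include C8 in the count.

5

C8 is sp2 (one π bond).
C1: sp3
C2: sp
C3: sp
C4: sp3
C5: sp3
C6: sp2 ✓
C7: sp2 ✓
C8: sp2 ✓
C9: sp2 ✓
C10: sp2 ✓
5 carbons are sp2.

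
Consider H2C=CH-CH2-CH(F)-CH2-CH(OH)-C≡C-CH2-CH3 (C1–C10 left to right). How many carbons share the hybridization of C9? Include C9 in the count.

C9 is sp3 (only σ bonds).
C1: sp2
C2: sp2
C3: sp3 ✓
C4: sp3 ✓
C5: sp3 ✓
C6: sp3 ✓
C7: sp
C8: sp
C9: sp3 ✓
C10: sp3 ✓
6 carbons are sp3.

6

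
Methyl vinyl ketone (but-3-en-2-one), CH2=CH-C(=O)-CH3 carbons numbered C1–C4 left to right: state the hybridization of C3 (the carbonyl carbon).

sp²

C3 (the carbonyl carbon) — 3 σ bonds, plus one π bond. Steric number 3, so sp2.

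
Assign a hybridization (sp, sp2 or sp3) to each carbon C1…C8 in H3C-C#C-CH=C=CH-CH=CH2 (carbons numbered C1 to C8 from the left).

C1: 4 σ bonds — 4 electron domains, sp3.
C2 carries 2 σ bonds, plus two π bonds, giving a steric number of 2, so it is sp.
C3 carries 2 σ bonds, plus two π bonds, giving a steric number of 2, so it is sp.
C4: 3 σ bonds, plus one π bond — 3 electron domains, sp2.
C5 has 2 σ bonds, plus two π bonds: steric number 2 → sp.
C6 (3 σ bonds, plus one π bond) has steric number 3: sp2.
C7 (3 σ bonds, plus one π bond) has steric number 3: sp2.
C8 has 3 σ bonds, plus one π bond: steric number 3 → sp2.

C1 sp3, C2 sp, C3 sp, C4 sp2, C5 sp, C6 sp2, C7 sp2, C8 sp2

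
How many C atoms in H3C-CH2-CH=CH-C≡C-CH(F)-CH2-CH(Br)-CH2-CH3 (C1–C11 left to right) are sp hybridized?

C1: sp3
C2: sp3
C3: sp2
C4: sp2
C5: sp ✓
C6: sp ✓
C7: sp3
C8: sp3
C9: sp3
C10: sp3
C11: sp3
C5, C6 → 2 sp carbons.

2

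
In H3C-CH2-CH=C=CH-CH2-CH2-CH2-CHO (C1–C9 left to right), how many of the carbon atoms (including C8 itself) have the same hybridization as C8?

5

C8 is sp3 (only σ bonds).
C1: sp3 ✓
C2: sp3 ✓
C3: sp2
C4: sp
C5: sp2
C6: sp3 ✓
C7: sp3 ✓
C8: sp3 ✓
C9: sp2
5 carbons are sp3.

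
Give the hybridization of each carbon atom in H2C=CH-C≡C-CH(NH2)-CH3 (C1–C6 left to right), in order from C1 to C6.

C1 sp2, C2 sp2, C3 sp, C4 sp, C5 sp3, C6 sp3

C1 (3 σ bonds, plus one π bond) has steric number 3: sp2.
C2 has 3 σ bonds, plus one π bond: steric number 3 → sp2.
C3: 2 σ bonds, plus two π bonds — 2 electron domains, sp.
C4: 2 σ bonds, plus two π bonds — 2 electron domains, sp.
C5: 4 σ bonds; 4 regions of electron density → sp3.
C6 — 4 σ bonds. Steric number 4, so sp3.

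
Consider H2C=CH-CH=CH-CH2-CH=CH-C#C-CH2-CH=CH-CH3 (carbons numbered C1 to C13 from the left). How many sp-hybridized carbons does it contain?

C1: sp2
C2: sp2
C3: sp2
C4: sp2
C5: sp3
C6: sp2
C7: sp2
C8: sp ✓
C9: sp ✓
C10: sp3
C11: sp2
C12: sp2
C13: sp3
C8, C9 → 2 sp carbons.

2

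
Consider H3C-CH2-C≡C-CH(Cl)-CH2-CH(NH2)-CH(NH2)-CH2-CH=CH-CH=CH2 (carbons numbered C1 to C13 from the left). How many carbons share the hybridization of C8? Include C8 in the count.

C8 is sp3 (only σ bonds).
C1: sp3 ✓
C2: sp3 ✓
C3: sp
C4: sp
C5: sp3 ✓
C6: sp3 ✓
C7: sp3 ✓
C8: sp3 ✓
C9: sp3 ✓
C10: sp2
C11: sp2
C12: sp2
C13: sp2
7 carbons are sp3.

7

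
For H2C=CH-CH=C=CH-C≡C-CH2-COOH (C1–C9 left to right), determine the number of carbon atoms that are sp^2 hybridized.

5

C1: sp2 ✓
C2: sp2 ✓
C3: sp2 ✓
C4: sp
C5: sp2 ✓
C6: sp
C7: sp
C8: sp3
C9: sp2 ✓
C1, C2, C3, C5, C9 → 5 sp2 carbons.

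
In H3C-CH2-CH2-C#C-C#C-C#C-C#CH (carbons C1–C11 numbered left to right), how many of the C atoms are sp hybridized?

8

C1: sp3
C2: sp3
C3: sp3
C4: sp ✓
C5: sp ✓
C6: sp ✓
C7: sp ✓
C8: sp ✓
C9: sp ✓
C10: sp ✓
C11: sp ✓
C4, C5, C6, C7, C8, C9, C10, C11 → 8 sp carbons.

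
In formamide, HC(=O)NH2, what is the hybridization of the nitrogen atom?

Amide resonance delocalises the N lone pair; N is planar sp2.

sp^2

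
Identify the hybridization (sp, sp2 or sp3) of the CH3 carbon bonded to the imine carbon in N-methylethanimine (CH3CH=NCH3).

sp^3

The CH3 carbon bonded to the imine carbon: 4 σ bonds; 4 regions of electron density → sp3.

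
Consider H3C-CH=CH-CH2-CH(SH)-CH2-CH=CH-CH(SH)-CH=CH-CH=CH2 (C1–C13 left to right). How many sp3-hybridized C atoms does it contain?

5

C1: sp3 ✓
C2: sp2
C3: sp2
C4: sp3 ✓
C5: sp3 ✓
C6: sp3 ✓
C7: sp2
C8: sp2
C9: sp3 ✓
C10: sp2
C11: sp2
C12: sp2
C13: sp2
C1, C4, C5, C6, C9 → 5 sp3 carbons.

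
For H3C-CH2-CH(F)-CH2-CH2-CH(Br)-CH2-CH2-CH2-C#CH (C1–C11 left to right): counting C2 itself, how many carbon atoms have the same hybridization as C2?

9

C2 is sp3 (only σ bonds).
C1: sp3 ✓
C2: sp3 ✓
C3: sp3 ✓
C4: sp3 ✓
C5: sp3 ✓
C6: sp3 ✓
C7: sp3 ✓
C8: sp3 ✓
C9: sp3 ✓
C10: sp
C11: sp
9 carbons are sp3.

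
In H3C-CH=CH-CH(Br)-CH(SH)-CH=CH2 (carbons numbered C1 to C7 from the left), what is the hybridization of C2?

C2 is sp2: 3 σ bonds, plus one π bond, 3 electron-density regions.

sp^2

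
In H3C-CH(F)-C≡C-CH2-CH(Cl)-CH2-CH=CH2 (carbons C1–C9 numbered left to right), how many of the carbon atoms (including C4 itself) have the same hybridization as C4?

2

C4 is sp (two π bonds).
C1: sp3
C2: sp3
C3: sp ✓
C4: sp ✓
C5: sp3
C6: sp3
C7: sp3
C8: sp2
C9: sp2
2 carbons are sp.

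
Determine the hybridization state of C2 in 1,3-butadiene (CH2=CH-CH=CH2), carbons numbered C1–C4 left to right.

C2 (3 σ bonds, plus one π bond) has steric number 3: sp2.

sp²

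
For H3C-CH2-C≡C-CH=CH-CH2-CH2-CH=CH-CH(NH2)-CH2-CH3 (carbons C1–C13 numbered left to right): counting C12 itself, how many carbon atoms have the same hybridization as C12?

C12 is sp3 (only σ bonds).
C1: sp3 ✓
C2: sp3 ✓
C3: sp
C4: sp
C5: sp2
C6: sp2
C7: sp3 ✓
C8: sp3 ✓
C9: sp2
C10: sp2
C11: sp3 ✓
C12: sp3 ✓
C13: sp3 ✓
7 carbons are sp3.

7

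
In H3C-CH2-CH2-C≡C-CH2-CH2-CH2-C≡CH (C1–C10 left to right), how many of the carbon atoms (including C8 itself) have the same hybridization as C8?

C8 is sp3 (only σ bonds).
C1: sp3 ✓
C2: sp3 ✓
C3: sp3 ✓
C4: sp
C5: sp
C6: sp3 ✓
C7: sp3 ✓
C8: sp3 ✓
C9: sp
C10: sp
6 carbons are sp3.

6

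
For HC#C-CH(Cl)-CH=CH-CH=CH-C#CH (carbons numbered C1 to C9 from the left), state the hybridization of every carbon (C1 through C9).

C1 — 2 σ bonds, plus two π bonds. Steric number 2, so sp.
C2 (2 σ bonds, plus two π bonds) has steric number 2: sp.
C3: 4 σ bonds — 4 electron domains, sp3.
C4: 3 σ bonds, plus one π bond; 3 regions of electron density → sp2.
C5 — 3 σ bonds, plus one π bond. Steric number 3, so sp2.
C6: 3 σ bonds, plus one π bond; 3 regions of electron density → sp2.
C7 (3 σ bonds, plus one π bond) has steric number 3: sp2.
C8 — 2 σ bonds, plus two π bonds. Steric number 2, so sp.
C9 — 2 σ bonds, plus two π bonds. Steric number 2, so sp.

C1 sp, C2 sp, C3 sp3, C4 sp2, C5 sp2, C6 sp2, C7 sp2, C8 sp, C9 sp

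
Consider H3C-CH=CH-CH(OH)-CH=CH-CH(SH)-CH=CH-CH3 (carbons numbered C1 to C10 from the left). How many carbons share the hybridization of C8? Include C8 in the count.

6

C8 is sp2 (one π bond).
C1: sp3
C2: sp2 ✓
C3: sp2 ✓
C4: sp3
C5: sp2 ✓
C6: sp2 ✓
C7: sp3
C8: sp2 ✓
C9: sp2 ✓
C10: sp3
6 carbons are sp2.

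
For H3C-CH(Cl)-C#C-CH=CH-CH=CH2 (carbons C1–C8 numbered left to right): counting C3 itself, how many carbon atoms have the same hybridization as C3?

2

C3 is sp (two π bonds).
C1: sp3
C2: sp3
C3: sp ✓
C4: sp ✓
C5: sp2
C6: sp2
C7: sp2
C8: sp2
2 carbons are sp.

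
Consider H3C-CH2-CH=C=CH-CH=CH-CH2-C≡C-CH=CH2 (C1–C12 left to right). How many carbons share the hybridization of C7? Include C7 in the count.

C7 is sp2 (one π bond).
C1: sp3
C2: sp3
C3: sp2 ✓
C4: sp
C5: sp2 ✓
C6: sp2 ✓
C7: sp2 ✓
C8: sp3
C9: sp
C10: sp
C11: sp2 ✓
C12: sp2 ✓
6 carbons are sp2.

6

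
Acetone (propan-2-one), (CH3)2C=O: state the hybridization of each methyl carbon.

Each methyl carbon: 4 σ bonds — 4 electron domains, sp3.

sp³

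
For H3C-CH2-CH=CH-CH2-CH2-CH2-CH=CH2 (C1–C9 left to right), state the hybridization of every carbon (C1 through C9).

C1 sp3, C2 sp3, C3 sp2, C4 sp2, C5 sp3, C6 sp3, C7 sp3, C8 sp2, C9 sp2

C1 carries 4 σ bonds, giving a steric number of 4, so it is sp3.
C2: 4 σ bonds — 4 electron domains, sp3.
C3: 3 σ bonds, plus one π bond — 3 electron domains, sp2.
C4 is sp2: 3 σ bonds, plus one π bond, 3 electron-density regions.
C5 carries 4 σ bonds, giving a steric number of 4, so it is sp3.
C6 has 4 σ bonds: steric number 4 → sp3.
C7: 4 σ bonds; 4 regions of electron density → sp3.
C8: 3 σ bonds, plus one π bond; 3 regions of electron density → sp2.
C9 — 3 σ bonds, plus one π bond. Steric number 3, so sp2.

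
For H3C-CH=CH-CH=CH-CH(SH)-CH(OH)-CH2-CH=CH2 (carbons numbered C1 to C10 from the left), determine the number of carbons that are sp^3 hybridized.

4

C1: sp3 ✓
C2: sp2
C3: sp2
C4: sp2
C5: sp2
C6: sp3 ✓
C7: sp3 ✓
C8: sp3 ✓
C9: sp2
C10: sp2
C1, C6, C7, C8 → 4 sp3 carbons.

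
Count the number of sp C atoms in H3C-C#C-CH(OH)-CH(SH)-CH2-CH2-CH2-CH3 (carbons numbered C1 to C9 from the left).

C1: sp3
C2: sp ✓
C3: sp ✓
C4: sp3
C5: sp3
C6: sp3
C7: sp3
C8: sp3
C9: sp3
C2, C3 → 2 sp carbons.

2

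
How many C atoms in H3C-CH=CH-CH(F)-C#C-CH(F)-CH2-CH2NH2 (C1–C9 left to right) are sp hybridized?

C1: sp3
C2: sp2
C3: sp2
C4: sp3
C5: sp ✓
C6: sp ✓
C7: sp3
C8: sp3
C9: sp3
C5, C6 → 2 sp carbons.

2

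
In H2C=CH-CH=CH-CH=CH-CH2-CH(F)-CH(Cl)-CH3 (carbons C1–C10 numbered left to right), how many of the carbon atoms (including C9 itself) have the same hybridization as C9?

4

C9 is sp3 (only σ bonds).
C1: sp2
C2: sp2
C3: sp2
C4: sp2
C5: sp2
C6: sp2
C7: sp3 ✓
C8: sp3 ✓
C9: sp3 ✓
C10: sp3 ✓
4 carbons are sp3.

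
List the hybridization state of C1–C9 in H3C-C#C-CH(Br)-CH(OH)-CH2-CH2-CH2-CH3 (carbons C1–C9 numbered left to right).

C1 sp3, C2 sp, C3 sp, C4 sp3, C5 sp3, C6 sp3, C7 sp3, C8 sp3, C9 sp3

C1: 4 σ bonds; 4 regions of electron density → sp3.
C2 has 2 σ bonds, plus two π bonds: steric number 2 → sp.
C3 has 2 σ bonds, plus two π bonds: steric number 2 → sp.
C4 has 4 σ bonds: steric number 4 → sp3.
C5 carries 4 σ bonds, giving a steric number of 4, so it is sp3.
C6: 4 σ bonds; 4 regions of electron density → sp3.
C7: 4 σ bonds; 4 regions of electron density → sp3.
C8: 4 σ bonds; 4 regions of electron density → sp3.
C9: 4 σ bonds — 4 electron domains, sp3.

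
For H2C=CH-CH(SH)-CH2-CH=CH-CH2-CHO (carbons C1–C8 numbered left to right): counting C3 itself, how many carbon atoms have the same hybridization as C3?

3

C3 is sp3 (only σ bonds).
C1: sp2
C2: sp2
C3: sp3 ✓
C4: sp3 ✓
C5: sp2
C6: sp2
C7: sp3 ✓
C8: sp2
3 carbons are sp3.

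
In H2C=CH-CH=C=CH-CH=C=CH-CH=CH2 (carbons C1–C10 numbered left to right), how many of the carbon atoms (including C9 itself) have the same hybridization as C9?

C9 is sp2 (one π bond).
C1: sp2 ✓
C2: sp2 ✓
C3: sp2 ✓
C4: sp
C5: sp2 ✓
C6: sp2 ✓
C7: sp
C8: sp2 ✓
C9: sp2 ✓
C10: sp2 ✓
8 carbons are sp2.

8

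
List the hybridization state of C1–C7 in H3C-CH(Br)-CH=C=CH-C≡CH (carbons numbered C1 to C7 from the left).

C1 sp3, C2 sp3, C3 sp2, C4 sp, C5 sp2, C6 sp, C7 sp

C1 — 4 σ bonds. Steric number 4, so sp3.
C2 — 4 σ bonds. Steric number 4, so sp3.
C3 — 3 σ bonds, plus one π bond. Steric number 3, so sp2.
C4 — 2 σ bonds, plus two π bonds. Steric number 2, so sp.
C5 (3 σ bonds, plus one π bond) has steric number 3: sp2.
C6 carries 2 σ bonds, plus two π bonds, giving a steric number of 2, so it is sp.
C7: 2 σ bonds, plus two π bonds; 2 regions of electron density → sp.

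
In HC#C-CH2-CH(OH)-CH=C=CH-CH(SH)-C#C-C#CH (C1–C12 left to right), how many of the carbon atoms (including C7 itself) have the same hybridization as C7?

2

C7 is sp2 (one π bond).
C1: sp
C2: sp
C3: sp3
C4: sp3
C5: sp2 ✓
C6: sp
C7: sp2 ✓
C8: sp3
C9: sp
C10: sp
C11: sp
C12: sp
2 carbons are sp2.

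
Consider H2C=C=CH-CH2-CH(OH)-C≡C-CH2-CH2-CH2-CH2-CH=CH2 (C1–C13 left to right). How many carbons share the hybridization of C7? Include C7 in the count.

C7 is sp (two π bonds).
C1: sp2
C2: sp ✓
C3: sp2
C4: sp3
C5: sp3
C6: sp ✓
C7: sp ✓
C8: sp3
C9: sp3
C10: sp3
C11: sp3
C12: sp2
C13: sp2
3 carbons are sp.

3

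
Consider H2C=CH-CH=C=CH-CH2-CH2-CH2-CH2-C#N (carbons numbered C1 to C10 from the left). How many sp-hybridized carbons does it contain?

2

C1: sp2
C2: sp2
C3: sp2
C4: sp ✓
C5: sp2
C6: sp3
C7: sp3
C8: sp3
C9: sp3
C10: sp ✓
C4, C10 → 2 sp carbons.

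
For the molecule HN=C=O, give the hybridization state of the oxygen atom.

The oxygen atom — 1 σ bond and 2 lone pairs, plus one π bond. Steric number 3, so sp2.

sp²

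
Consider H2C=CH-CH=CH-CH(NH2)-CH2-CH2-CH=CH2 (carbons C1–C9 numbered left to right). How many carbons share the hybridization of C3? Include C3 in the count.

6

C3 is sp2 (one π bond).
C1: sp2 ✓
C2: sp2 ✓
C3: sp2 ✓
C4: sp2 ✓
C5: sp3
C6: sp3
C7: sp3
C8: sp2 ✓
C9: sp2 ✓
6 carbons are sp2.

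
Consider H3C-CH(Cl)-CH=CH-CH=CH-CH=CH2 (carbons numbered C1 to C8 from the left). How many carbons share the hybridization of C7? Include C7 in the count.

6

C7 is sp2 (one π bond).
C1: sp3
C2: sp3
C3: sp2 ✓
C4: sp2 ✓
C5: sp2 ✓
C6: sp2 ✓
C7: sp2 ✓
C8: sp2 ✓
6 carbons are sp2.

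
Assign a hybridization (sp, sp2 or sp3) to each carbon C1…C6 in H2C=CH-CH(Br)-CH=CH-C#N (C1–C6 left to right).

C1 sp2, C2 sp2, C3 sp3, C4 sp2, C5 sp2, C6 sp

C1 is sp2: 3 σ bonds, plus one π bond, 3 electron-density regions.
C2 carries 3 σ bonds, plus one π bond, giving a steric number of 3, so it is sp2.
C3: 4 σ bonds — 4 electron domains, sp3.
C4 (3 σ bonds, plus one π bond) has steric number 3: sp2.
C5: 3 σ bonds, plus one π bond — 3 electron domains, sp2.
C6 carries 2 σ bonds, plus two π bonds, giving a steric number of 2, so it is sp.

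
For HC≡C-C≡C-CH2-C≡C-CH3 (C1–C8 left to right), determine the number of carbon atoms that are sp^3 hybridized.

2

C1: sp
C2: sp
C3: sp
C4: sp
C5: sp3 ✓
C6: sp
C7: sp
C8: sp3 ✓
C5, C8 → 2 sp3 carbons.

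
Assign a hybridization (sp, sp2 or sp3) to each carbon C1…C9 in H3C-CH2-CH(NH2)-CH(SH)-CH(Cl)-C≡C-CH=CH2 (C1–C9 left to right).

C1 sp3, C2 sp3, C3 sp3, C4 sp3, C5 sp3, C6 sp, C7 sp, C8 sp2, C9 sp2

C1: 4 σ bonds; 4 regions of electron density → sp3.
C2 (4 σ bonds) has steric number 4: sp3.
C3 is sp3: 4 σ bonds, 4 electron-density regions.
C4 (4 σ bonds) has steric number 4: sp3.
C5 — 4 σ bonds. Steric number 4, so sp3.
C6: 2 σ bonds, plus two π bonds; 2 regions of electron density → sp.
C7 has 2 σ bonds, plus two π bonds: steric number 2 → sp.
C8 — 3 σ bonds, plus one π bond. Steric number 3, so sp2.
C9 has 3 σ bonds, plus one π bond: steric number 3 → sp2.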